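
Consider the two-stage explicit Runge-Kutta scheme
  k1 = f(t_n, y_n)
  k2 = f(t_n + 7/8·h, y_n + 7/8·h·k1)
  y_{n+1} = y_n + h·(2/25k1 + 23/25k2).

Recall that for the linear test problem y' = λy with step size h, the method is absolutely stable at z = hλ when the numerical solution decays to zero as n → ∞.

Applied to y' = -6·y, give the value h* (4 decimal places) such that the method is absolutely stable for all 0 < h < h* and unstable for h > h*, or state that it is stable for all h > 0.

Set f=λy, z=hλ:
  k1=λy_n ⇒ h·k1=z·y_n;  k2=λ(1+7/8z)y_n ⇒ h·k2=z(1+7/8z)y_n
  y_{n+1}/y_n = 1 + 2/25z + 23/25z(1+7/8z) = 1 + z + 161/200z²
  so R(z) = 1 + z + 161/200z².

Find x<0 with |R(x)|<1.
x=-1.57: |R|=1.4142
R=1: x+161/200x²=0 ⇒ x=−200/161=-1.2422; min R=1−1/(4·161/200)=0.6894>−1
Confirm numerically:
  x=-0.934: |R|=0.76825 <1
  x=-0.731: |R|=0.69916 <1
  x=-0.527: |R|=0.69657 <1
  x=-1.508: |R|=1.32262 >1
  x=-1.485: |R|=1.29021 >1
So |R|<1 on (-1.2422, 0).

(-1.2422,0); λ=-6 ⇒ h* = (200/161)/6 = 0.2070.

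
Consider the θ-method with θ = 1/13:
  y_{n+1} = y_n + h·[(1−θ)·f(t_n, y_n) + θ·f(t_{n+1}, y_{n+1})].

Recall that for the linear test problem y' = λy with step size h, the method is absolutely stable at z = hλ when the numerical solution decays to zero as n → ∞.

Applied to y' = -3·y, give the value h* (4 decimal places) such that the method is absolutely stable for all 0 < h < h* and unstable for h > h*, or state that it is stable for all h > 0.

(-2.3636,0); λ=-3 ⇒ h* = (26/11)/3 = 0.7879.

Set f=λy, z=hλ:
  y_{n+1} = y_n + z·[12/13·y_n + 1/13·y_{n+1}] ⇒ (1 − 1/13z)y_{n+1} = (1 + 12/13z)y_n
  so R(z) = (1 + 12/13z)/(1 − 1/13z).

Solve |R(x)|<1 on ℝ⁻.
x=-0.54: |R|=0.4815
R=−1: 1+12/13x = −1+1/13x ⇒ -11/13x=2 ⇒ x=2/(-11/13)=-2.3636
Confirm numerically:
  x=-2.177: |R|=0.86473 <1
  x=-1.892: |R|=0.65163 <1
  x=-1.265: |R|=0.15282 <1
  x=-2.904: |R|=1.37374 >1
  x=-2.620: |R|=1.18054 >1
So |R|<1 on (-2.3636, 0).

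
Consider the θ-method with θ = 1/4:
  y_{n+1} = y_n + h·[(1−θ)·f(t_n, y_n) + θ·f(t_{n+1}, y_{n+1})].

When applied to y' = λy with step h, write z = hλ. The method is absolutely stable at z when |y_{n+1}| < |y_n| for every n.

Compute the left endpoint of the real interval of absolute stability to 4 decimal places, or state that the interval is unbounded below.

Test eqn y'=λy, z=hλ:
  y_{n+1} = y_n + z·[3/4·y_n + 1/4·y_{n+1}] ⇒ (1 − 1/4z)y_{n+1} = (1 + 3/4z)y_n
  Hence R(z) = (1 + 3/4z)/(1 − 1/4z).

Boundary: |R(x)|=1, x<0.
x=-0.65: |R|=0.4409
R=−1: 1+3/4x = −1+1/4x ⇒ -1/2x=2 ⇒ x=2/(-1/2)=-4.0000
Confirm numerically:
  x=-3.815: |R|=0.95266 <1
  x=-2.946: |R|=0.69652 <1
  x=-1.840: |R|=0.26027 <1
  x=-1.685: |R|=0.18558 <1
  x=-4.586: |R|=1.13650 >1
  x=-4.041: |R|=1.01020 >1
  x=-4.029: |R|=1.00722 >1
Interval (-4.0000, 0).

z* = -4.0000.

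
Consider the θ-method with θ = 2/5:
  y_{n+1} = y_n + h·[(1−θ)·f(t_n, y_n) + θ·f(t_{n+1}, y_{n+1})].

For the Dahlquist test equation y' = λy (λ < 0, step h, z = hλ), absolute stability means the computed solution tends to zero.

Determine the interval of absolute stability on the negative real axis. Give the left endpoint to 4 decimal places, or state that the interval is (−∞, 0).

z∈(-10.0000,0).

With y'=λy (z=hλ):
  y_{n+1} = y_n + z·[3/5·y_n + 2/5·y_{n+1}] ⇒ (1 − 2/5z)y_{n+1} = (1 + 3/5z)y_n
  R(z) = (1 + 3/5z)/(1 − 2/5z).

Need |R(x)|<1, x<0.
x=-0.86: |R|=0.3601
R=−1: 1+3/5x = −1+2/5x ⇒ -1/5x=2 ⇒ x=2/(-1/5)=-10.0000
Confirm numerically:
  x=-8.663: |R|=0.94011 <1
  x=-7.483: |R|=0.87394 <1
  x=-4.945: |R|=0.66051 <1
  x=-10.447: |R|=1.01726 >1
  x=-10.401: |R|=1.01554 >1
Stable set (-10.0000, 0).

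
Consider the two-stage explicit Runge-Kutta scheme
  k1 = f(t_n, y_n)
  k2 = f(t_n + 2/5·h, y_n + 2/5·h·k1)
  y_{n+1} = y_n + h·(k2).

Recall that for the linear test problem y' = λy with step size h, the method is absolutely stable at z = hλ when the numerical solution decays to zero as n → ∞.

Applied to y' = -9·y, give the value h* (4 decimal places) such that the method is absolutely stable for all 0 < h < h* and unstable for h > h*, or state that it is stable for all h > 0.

(-2.5000,0); λ=-9 ⇒ h* = (5/2)/9 = 0.2778.

Set f=λy, z=hλ:
  k1=λy_n ⇒ h·k1=z·y_n;  k2=λ(1+2/5z)y_n ⇒ h·k2=z(1+2/5z)y_n
  y_{n+1}/y_n = 1 + z(1+2/5z) = 1 + z + 2/5z²
  so R(z) = 1 + z + 2/5z².

Need |R(x)|<1, x<0.
x=-0.68: |R|=0.5050
R=1: x+2/5x²=0 ⇒ x=−5/2=-2.5000; min R=1−1/(4·2/5)=0.3750>−1
Confirm numerically:
  x=-2.167: |R|=0.71136 <1
  x=-2.054: |R|=0.63357 <1
  x=-1.110: |R|=0.38284 <1
  x=-1.088: |R|=0.38550 <1
  x=-3.018: |R|=1.62533 >1
  x=-2.825: |R|=1.36725 >1
Stable set (-2.5000, 0).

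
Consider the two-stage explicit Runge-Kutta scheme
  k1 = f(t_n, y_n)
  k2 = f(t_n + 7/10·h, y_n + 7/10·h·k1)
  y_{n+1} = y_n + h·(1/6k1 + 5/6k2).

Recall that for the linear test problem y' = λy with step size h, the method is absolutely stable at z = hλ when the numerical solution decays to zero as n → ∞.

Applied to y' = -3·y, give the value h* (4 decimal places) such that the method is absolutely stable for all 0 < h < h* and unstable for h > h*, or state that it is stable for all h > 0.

Set f=λy, z=hλ:
  k1=λy_n ⇒ h·k1=z·y_n;  k2=λ(1+7/10z)y_n ⇒ h·k2=z(1+7/10z)y_n
  y_{n+1}/y_n = 1 + 1/6z + 5/6z(1+7/10z) = 1 + z + 7/12z²
  so R(z) = 1 + z + 7/12z².

Boundary: |R(x)|=1, x<0.
x=-1.77: |R|=1.0575
R=1: x+7/12x²=0 ⇒ x=−12/7=-1.7143; min R=1−1/(4·7/12)=0.5714>−1
Confirm numerically:
  x=-1.566: |R|=0.86454 <1
  x=-1.283: |R|=0.67722 <1
  x=-1.066: |R|=0.59687 <1
  x=-0.852: |R|=0.57144 <1
  x=-2.167: |R|=1.57227 >1
  x=-1.920: |R|=1.23040 >1
Interval (-1.7143, 0).

(-1.7143,0); λ=-3 ⇒ h* = (12/7)/3 = 0.5714.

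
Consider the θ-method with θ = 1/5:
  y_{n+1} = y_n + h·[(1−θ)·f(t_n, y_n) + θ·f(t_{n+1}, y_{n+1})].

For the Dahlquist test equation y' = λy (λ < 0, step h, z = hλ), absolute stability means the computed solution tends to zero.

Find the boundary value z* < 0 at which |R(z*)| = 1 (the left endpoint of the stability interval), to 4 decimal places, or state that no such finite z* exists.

Test eqn y'=λy, z=hλ:
  y_{n+1} = y_n + z·[4/5·y_n + 1/5·y_{n+1}] ⇒ (1 − 1/5z)y_{n+1} = (1 + 4/5z)y_n
  ⇒ R(z) = (1 + 4/5z)/(1 − 1/5z).

Boundary: |R(x)|=1, x<0.
x=-1.16: |R|=0.0584
R=−1: 1+4/5x = −1+1/5x ⇒ -3/5x=2 ⇒ x=2/(-3/5)=-3.3333
Confirm numerically:
  x=-2.913: |R|=0.84064 <1
  x=-1.677: |R|=0.25580 <1
  x=-1.433: |R|=0.11379 <1
  x=-3.910: |R|=1.19416 >1
  x=-3.810: |R|=1.16232 >1
  x=-3.468: |R|=1.04771 >1
Interval (-3.3333, 0).

z* = -3.3333.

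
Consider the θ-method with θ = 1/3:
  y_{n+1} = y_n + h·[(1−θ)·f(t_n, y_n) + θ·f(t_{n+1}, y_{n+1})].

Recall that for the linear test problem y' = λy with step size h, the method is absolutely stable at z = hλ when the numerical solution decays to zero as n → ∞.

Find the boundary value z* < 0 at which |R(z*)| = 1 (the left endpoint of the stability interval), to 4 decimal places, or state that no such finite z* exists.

On y'=λy, z=hλ:
  y_{n+1} = y_n + z·[2/3·y_n + 1/3·y_{n+1}] ⇒ (1 − 1/3z)y_{n+1} = (1 + 2/3z)y_n
  so R(z) = (1 + 2/3z)/(1 − 1/3z).

Need |R(x)|<1, x<0.
x=-1.43: |R|=0.0316
R=−1: 1+2/3x = −1+1/3x ⇒ -1/3x=2 ⇒ x=2/(-1/3)=-6.0000
Confirm numerically:
  x=-5.855: |R|=0.98363 <1
  x=-3.099: |R|=0.52435 <1
  x=-2.402: |R|=0.33395 <1
  x=-6.235: |R|=1.02545 >1
  x=-6.157: |R|=1.01715 >1
  x=-6.145: |R|=1.01586 >1
So |R|<1 on (-6.0000, 0).

left endpoint -6.0000.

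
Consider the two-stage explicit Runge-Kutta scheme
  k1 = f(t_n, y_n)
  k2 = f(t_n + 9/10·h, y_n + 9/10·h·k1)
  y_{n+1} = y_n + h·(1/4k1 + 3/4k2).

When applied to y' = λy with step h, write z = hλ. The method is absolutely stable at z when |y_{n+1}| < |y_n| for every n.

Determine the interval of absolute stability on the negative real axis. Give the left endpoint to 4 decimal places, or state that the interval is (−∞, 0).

z∈(-1.4815,0).

On y'=λy, z=hλ:
  k1=λy_n ⇒ h·k1=z·y_n;  k2=λ(1+9/10z)y_n ⇒ h·k2=z(1+9/10z)y_n
  y_{n+1}/y_n = 1 + 1/4z + 3/4z(1+9/10z) = 1 + z + 27/40z²
  ⇒ R(z) = 1 + z + 27/40z².

Boundary: |R(x)|=1, x<0.
x=-1.67: |R|=1.2125
R=1: x+27/40x²=0 ⇒ x=−40/27=-1.4815; min R=1−1/(4·27/40)=0.6296>−1
Confirm numerically:
  x=-1.111: |R|=0.72217 <1
  x=-0.929: |R|=0.65355 <1
  x=-0.815: |R|=0.63335 <1
  x=-1.717: |R|=1.27296 >1
  x=-1.666: |R|=1.20750 >1
So |R|<1 on (-1.4815, 0).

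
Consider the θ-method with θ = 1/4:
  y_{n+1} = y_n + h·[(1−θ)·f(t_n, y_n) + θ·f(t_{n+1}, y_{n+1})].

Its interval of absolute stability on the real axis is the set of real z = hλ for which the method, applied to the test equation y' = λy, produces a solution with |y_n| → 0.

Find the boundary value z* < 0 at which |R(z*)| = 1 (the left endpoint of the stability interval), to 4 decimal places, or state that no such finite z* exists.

left endpoint -4.0000.

Set f=λy, z=hλ:
  y_{n+1} = y_n + z·[3/4·y_n + 1/4·y_{n+1}] ⇒ (1 − 1/4z)y_{n+1} = (1 + 3/4z)y_n
  ⇒ R(z) = (1 + 3/4z)/(1 − 1/4z).

Need |R(x)|<1, x<0.
x=-0.53: |R|=0.5320
R=−1: 1+3/4x = −1+1/4x ⇒ -1/2x=2 ⇒ x=2/(-1/2)=-4.0000
Confirm numerically:
  x=-3.132: |R|=0.75659 <1
  x=-1.953: |R|=0.31228 <1
  x=-1.770: |R|=0.22704 <1
  x=-1.757: |R|=0.22077 <1
  x=-4.506: |R|=1.11897 >1
  x=-4.188: |R|=1.04592 >1
So |R|<1 on (-4.0000, 0).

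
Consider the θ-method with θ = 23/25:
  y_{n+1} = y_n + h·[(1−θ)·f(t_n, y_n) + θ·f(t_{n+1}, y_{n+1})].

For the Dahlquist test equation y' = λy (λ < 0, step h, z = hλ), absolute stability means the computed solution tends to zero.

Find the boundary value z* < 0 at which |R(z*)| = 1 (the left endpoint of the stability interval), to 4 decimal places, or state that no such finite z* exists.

unbounded; (−∞, 0).

Set f=λy, z=hλ:
  y_{n+1} = y_n + z·[2/25·y_n + 23/25·y_{n+1}] ⇒ (1 − 23/25z)y_{n+1} = (1 + 2/25z)y_n
  so R(z) = (1 + 2/25z)/(1 − 23/25z).

Need |R(x)|<1, x<0.
x=-0.67: |R|=0.5855
x=-2: |R|=0.2958
x=-10: |R|=0.0196
x=-100: |R|=0.0753
θ=23/25≥1/2 ⇒ |1+2/25x|<|1−23/25x| ∀x<0 ⇒ interval (−∞,0).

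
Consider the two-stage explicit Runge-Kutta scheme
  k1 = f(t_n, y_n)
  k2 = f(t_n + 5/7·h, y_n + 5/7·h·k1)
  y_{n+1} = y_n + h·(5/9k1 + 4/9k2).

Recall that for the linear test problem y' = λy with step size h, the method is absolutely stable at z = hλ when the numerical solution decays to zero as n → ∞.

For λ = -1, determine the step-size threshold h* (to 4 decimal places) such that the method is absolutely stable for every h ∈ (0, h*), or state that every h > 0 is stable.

With y'=λy (z=hλ):
  k1=λy_n ⇒ h·k1=z·y_n;  k2=λ(1+5/7z)y_n ⇒ h·k2=z(1+5/7z)y_n
  y_{n+1}/y_n = 1 + 5/9z + 4/9z(1+5/7z) = 1 + z + 20/63z²
  ⇒ R(z) = 1 + z + 20/63z².

Find x<0 with |R(x)|<1.
x=-1.04: |R|=0.3034
R=1: x+20/63x²=0 ⇒ x=−63/20=-3.1500; min R=1−1/(4·20/63)=0.2125>−1
Confirm numerically:
  x=-2.578: |R|=0.53187 <1
  x=-1.488: |R|=0.21490 <1
  x=-1.387: |R|=0.22372 <1
  x=-1.340: |R|=0.23003 <1
  x=-3.434: |R|=1.30961 >1
  x=-3.425: |R|=1.29901 >1
So |R|<1 on (-3.1500, 0).

(-3.1500,0); λ=-1 ⇒ h* = (63/20)/1 = 3.1500.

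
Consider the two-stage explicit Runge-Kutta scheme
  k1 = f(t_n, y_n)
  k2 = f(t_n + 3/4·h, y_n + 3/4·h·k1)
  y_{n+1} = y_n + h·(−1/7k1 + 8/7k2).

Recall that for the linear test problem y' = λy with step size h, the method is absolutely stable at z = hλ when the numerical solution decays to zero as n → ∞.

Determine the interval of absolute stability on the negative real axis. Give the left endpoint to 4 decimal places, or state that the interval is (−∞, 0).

On y'=λy, z=hλ:
  k1=λy_n ⇒ h·k1=z·y_n;  k2=λ(1+3/4z)y_n ⇒ h·k2=z(1+3/4z)y_n
  y_{n+1}/y_n = 1 − 1/7z + 8/7z(1+3/4z) = 1 + z + 6/7z²
  so R(z) = 1 + z + 6/7z².

Boundary: |R(x)|=1, x<0.
x=-1.47: |R|=1.3822
R=1: x+6/7x²=0 ⇒ x=−7/6=-1.1667; min R=1−1/(4·6/7)=0.7083>−1
Confirm numerically:
  x=-1.144: |R|=0.97777 <1
  x=-1.143: |R|=0.97681 <1
  x=-1.053: |R|=0.89741 <1
  x=-0.953: |R|=0.82546 <1
  x=-1.732: |R|=1.83928 >1
  x=-1.378: |R|=1.24961 >1
  x=-1.327: |R|=1.18237 >1
So |R|<1 on (-1.1667, 0).

z∈(-1.1667,0).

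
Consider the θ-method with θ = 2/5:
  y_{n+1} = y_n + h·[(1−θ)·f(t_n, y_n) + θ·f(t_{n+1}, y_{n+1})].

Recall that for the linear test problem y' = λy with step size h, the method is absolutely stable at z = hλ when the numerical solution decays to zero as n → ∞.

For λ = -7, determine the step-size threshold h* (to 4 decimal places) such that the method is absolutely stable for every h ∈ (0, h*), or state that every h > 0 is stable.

With y'=λy (z=hλ):
  y_{n+1} = y_n + z·[3/5·y_n + 2/5·y_{n+1}] ⇒ (1 − 2/5z)y_{n+1} = (1 + 3/5z)y_n
  so R(z) = (1 + 3/5z)/(1 − 2/5z).

Need |R(x)|<1, x<0.
x=-0.55: |R|=0.5492
R=−1: 1+3/5x = −1+2/5x ⇒ -1/5x=2 ⇒ x=2/(-1/5)=-10.0000
Confirm numerically:
  x=-9.356: |R|=0.97284 <1
  x=-9.282: |R|=0.96953 <1
  x=-8.882: |R|=0.95089 <1
  x=-6.631: |R|=0.81552 <1
  x=-10.369: |R|=1.01434 >1
  x=-10.287: |R|=1.01122 >1
  x=-10.094: |R|=1.00373 >1
So |R|<1 on (-10.0000, 0).

(-10.0000,0); λ=-7 ⇒ h* = (10)/7 = 1.4286.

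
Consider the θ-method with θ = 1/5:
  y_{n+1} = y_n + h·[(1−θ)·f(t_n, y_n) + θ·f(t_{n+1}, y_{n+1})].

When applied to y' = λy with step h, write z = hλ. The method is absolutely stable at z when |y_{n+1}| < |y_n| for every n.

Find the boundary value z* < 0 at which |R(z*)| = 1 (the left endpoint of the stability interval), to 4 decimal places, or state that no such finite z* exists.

Set f=λy, z=hλ:
  y_{n+1} = y_n + z·[4/5·y_n + 1/5·y_{n+1}] ⇒ (1 − 1/5z)y_{n+1} = (1 + 4/5z)y_n
  R(z) = (1 + 4/5z)/(1 − 1/5z).

Solve |R(x)|<1 on ℝ⁻.
x=-1.12: |R|=0.0850
R=−1: 1+4/5x = −1+1/5x ⇒ -3/5x=2 ⇒ x=2/(-3/5)=-3.3333
Confirm numerically:
  x=-2.929: |R|=0.84702 <1
  x=-2.075: |R|=0.46643 <1
  x=-1.536: |R|=0.17503 <1
  x=-3.901: |R|=1.19133 >1
  x=-3.366: |R|=1.01171 >1
So |R|<1 on (-3.3333, 0).

z* = -3.3333.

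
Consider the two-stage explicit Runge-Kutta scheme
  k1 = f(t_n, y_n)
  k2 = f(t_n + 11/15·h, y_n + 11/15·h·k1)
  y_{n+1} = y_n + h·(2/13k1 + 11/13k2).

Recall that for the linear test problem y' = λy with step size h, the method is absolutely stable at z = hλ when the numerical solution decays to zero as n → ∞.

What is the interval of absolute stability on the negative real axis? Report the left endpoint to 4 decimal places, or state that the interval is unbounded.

z∈(-1.6116,0).

Test eqn y'=λy, z=hλ:
  k1=λy_n ⇒ h·k1=z·y_n;  k2=λ(1+11/15z)y_n ⇒ h·k2=z(1+11/15z)y_n
  y_{n+1}/y_n = 1 + 2/13z + 11/13z(1+11/15z) = 1 + z + 121/195z²
  Hence R(z) = 1 + z + 121/195z².

Need |R(x)|<1, x<0.
x=-0.96: |R|=0.6119
R=1: x+121/195x²=0 ⇒ x=−195/121=-1.6116; min R=1−1/(4·121/195)=0.5971>−1
Confirm numerically:
  x=-1.531: |R|=0.92346 <1
  x=-1.374: |R|=0.79745 <1
  x=-0.869: |R|=0.59959 <1
  x=-0.832: |R|=0.59753 <1
  x=-2.197: |R|=1.79810 >1
  x=-1.712: |R|=1.10669 >1
Stable set (-1.6116, 0).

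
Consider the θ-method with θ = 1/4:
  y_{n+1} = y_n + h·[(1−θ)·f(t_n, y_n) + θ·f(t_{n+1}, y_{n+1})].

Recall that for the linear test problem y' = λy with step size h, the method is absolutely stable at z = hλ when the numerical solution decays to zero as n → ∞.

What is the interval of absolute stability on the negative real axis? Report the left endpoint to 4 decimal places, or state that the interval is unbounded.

z∈(-4.0000,0).

Test eqn y'=λy, z=hλ:
  y_{n+1} = y_n + z·[3/4·y_n + 1/4·y_{n+1}] ⇒ (1 − 1/4z)y_{n+1} = (1 + 3/4z)y_n
  Hence R(z) = (1 + 3/4z)/(1 − 1/4z).

Find x<0 with |R(x)|<1.
x=-0.95: |R|=0.2323
R=−1: 1+3/4x = −1+1/4x ⇒ -1/2x=2 ⇒ x=2/(-1/2)=-4.0000
Confirm numerically:
  x=-3.283: |R|=0.80310 <1
  x=-2.847: |R|=0.66321 <1
  x=-2.167: |R|=0.40555 <1
  x=-1.715: |R|=0.20035 <1
  x=-4.396: |R|=1.09433 >1
  x=-4.170: |R|=1.04162 >1
So |R|<1 on (-4.0000, 0).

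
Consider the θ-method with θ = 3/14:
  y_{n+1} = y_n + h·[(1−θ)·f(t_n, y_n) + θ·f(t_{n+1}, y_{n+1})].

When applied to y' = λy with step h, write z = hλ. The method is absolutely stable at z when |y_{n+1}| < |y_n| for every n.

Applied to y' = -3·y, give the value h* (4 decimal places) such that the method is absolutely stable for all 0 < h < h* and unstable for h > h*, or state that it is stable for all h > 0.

(-3.5000,0); λ=-3 ⇒ h* = (7/2)/3 = 1.1667.

On y'=λy, z=hλ:
  y_{n+1} = y_n + z·[11/14·y_n + 3/14·y_{n+1}] ⇒ (1 − 3/14z)y_{n+1} = (1 + 11/14z)y_n
  Hence R(z) = (1 + 11/14z)/(1 − 3/14z).

Need |R(x)|<1, x<0.
x=-0.76: |R|=0.3464
R=−1: 1+11/14x = −1+3/14x ⇒ -4/7x=2 ⇒ x=2/(-4/7)=-3.5000
Confirm numerically:
  x=-3.282: |R|=0.92686 <1
  x=-2.948: |R|=0.80669 <1
  x=-2.319: |R|=0.54917 <1
  x=-2.151: |R|=0.47235 <1
  x=-4.023: |R|=1.16050 >1
  x=-3.526: |R|=1.00846 >1
So |R|<1 on (-3.5000, 0).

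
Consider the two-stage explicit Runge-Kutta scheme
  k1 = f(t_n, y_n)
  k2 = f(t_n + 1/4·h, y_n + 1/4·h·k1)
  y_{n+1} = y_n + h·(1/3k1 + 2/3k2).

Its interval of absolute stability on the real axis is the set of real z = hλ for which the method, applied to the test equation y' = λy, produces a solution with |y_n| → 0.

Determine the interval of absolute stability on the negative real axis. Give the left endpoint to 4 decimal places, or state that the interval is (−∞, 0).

z∈(-6.0000,0).

Set f=λy, z=hλ:
  k1=λy_n ⇒ h·k1=z·y_n;  k2=λ(1+1/4z)y_n ⇒ h·k2=z(1+1/4z)y_n
  y_{n+1}/y_n = 1 + 1/3z + 2/3z(1+1/4z) = 1 + z + 1/6z²
  ⇒ R(z) = 1 + z + 1/6z².

Boundary: |R(x)|=1, x<0.
x=-0.51: |R|=0.5333
R=1: x+1/6x²=0 ⇒ x=−6=-6.0000; min R=1−1/(4·1/6)=-0.5000>−1
Confirm numerically:
  x=-5.971: |R|=0.97114 <1
  x=-5.961: |R|=0.96125 <1
  x=-5.580: |R|=0.60940 <1
  x=-5.181: |R|=0.29279 <1
  x=-6.321: |R|=1.33817 >1
  x=-6.300: |R|=1.31500 >1
  x=-6.082: |R|=1.08312 >1
Interval (-6.0000, 0).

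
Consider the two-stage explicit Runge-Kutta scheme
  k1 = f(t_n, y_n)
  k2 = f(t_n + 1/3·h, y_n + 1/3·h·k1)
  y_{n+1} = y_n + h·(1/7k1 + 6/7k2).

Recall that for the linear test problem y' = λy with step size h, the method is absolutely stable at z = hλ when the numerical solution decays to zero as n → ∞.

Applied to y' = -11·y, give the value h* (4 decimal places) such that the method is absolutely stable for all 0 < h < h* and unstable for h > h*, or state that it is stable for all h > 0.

Set f=λy, z=hλ:
  k1=λy_n ⇒ h·k1=z·y_n;  k2=λ(1+1/3z)y_n ⇒ h·k2=z(1+1/3z)y_n
  y_{n+1}/y_n = 1 + 1/7z + 6/7z(1+1/3z) = 1 + z + 2/7z²
  Hence R(z) = 1 + z + 2/7z².

Boundary: |R(x)|=1, x<0.
x=-1.33: |R|=0.1754
R=1: x+2/7x²=0 ⇒ x=−7/2=-3.5000; min R=1−1/(4·2/7)=0.1250>−1
Confirm numerically:
  x=-3.178: |R|=0.70762 <1
  x=-2.448: |R|=0.26420 <1
  x=-1.528: |R|=0.13908 <1
  x=-3.930: |R|=1.48283 >1
  x=-3.763: |R|=1.28276 >1
  x=-3.617: |R|=1.12091 >1
Stable set (-3.5000, 0).

(-3.5000,0); λ=-11 ⇒ h* = (7/2)/11 = 0.3182.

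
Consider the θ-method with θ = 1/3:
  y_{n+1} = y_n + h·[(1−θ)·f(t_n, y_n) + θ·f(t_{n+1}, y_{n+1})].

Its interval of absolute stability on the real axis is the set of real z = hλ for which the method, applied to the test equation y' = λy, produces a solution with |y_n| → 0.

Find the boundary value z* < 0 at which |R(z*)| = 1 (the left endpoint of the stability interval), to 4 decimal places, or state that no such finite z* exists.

z* = -6.0000.

With y'=λy (z=hλ):
  y_{n+1} = y_n + z·[2/3·y_n + 1/3·y_{n+1}] ⇒ (1 − 1/3z)y_{n+1} = (1 + 2/3z)y_n
  R(z) = (1 + 2/3z)/(1 − 1/3z).

Find x<0 with |R(x)|<1.
x=-0.61: |R|=0.4931
R=−1: 1+2/3x = −1+1/3x ⇒ -1/3x=2 ⇒ x=2/(-1/3)=-6.0000
Confirm numerically:
  x=-5.416: |R|=0.93061 <1
  x=-5.000: |R|=0.87500 <1
  x=-4.933: |R|=0.86550 <1
  x=-3.528: |R|=0.62132 <1
  x=-6.291: |R|=1.03132 >1
  x=-6.210: |R|=1.02280 >1
Stable set (-6.0000, 0).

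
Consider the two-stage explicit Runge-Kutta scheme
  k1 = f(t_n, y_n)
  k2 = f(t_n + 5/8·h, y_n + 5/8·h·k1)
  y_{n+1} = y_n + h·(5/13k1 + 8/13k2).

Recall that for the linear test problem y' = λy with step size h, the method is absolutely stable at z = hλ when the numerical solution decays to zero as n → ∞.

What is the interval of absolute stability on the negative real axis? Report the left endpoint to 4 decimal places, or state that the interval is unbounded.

z∈(-2.6000,0).

With y'=λy (z=hλ):
  k1=λy_n ⇒ h·k1=z·y_n;  k2=λ(1+5/8z)y_n ⇒ h·k2=z(1+5/8z)y_n
  y_{n+1}/y_n = 1 + 5/13z + 8/13z(1+5/8z) = 1 + z + 5/13z²
  so R(z) = 1 + z + 5/13z².

Need |R(x)|<1, x<0.
x=-1.12: |R|=0.3625
R=1: x+5/13x²=0 ⇒ x=−13/5=-2.6000; min R=1−1/(4·5/13)=0.3500>−1
Confirm numerically:
  x=-2.172: |R|=0.64246 <1
  x=-1.500: |R|=0.36538 <1
  x=-1.475: |R|=0.36178 <1
  x=-3.003: |R|=1.46547 >1
  x=-2.782: |R|=1.19474 >1
  x=-2.693: |R|=1.09633 >1
Interval (-2.6000, 0).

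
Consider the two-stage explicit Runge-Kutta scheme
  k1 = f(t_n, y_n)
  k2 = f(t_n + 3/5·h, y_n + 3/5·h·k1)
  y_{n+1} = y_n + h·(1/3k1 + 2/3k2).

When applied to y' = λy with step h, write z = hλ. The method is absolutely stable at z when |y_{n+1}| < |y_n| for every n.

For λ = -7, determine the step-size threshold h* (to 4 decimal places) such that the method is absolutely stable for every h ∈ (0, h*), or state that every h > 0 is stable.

With y'=λy (z=hλ):
  k1=λy_n ⇒ h·k1=z·y_n;  k2=λ(1+3/5z)y_n ⇒ h·k2=z(1+3/5z)y_n
  y_{n+1}/y_n = 1 + 1/3z + 2/3z(1+3/5z) = 1 + z + 2/5z²
  Hence R(z) = 1 + z + 2/5z².

Need |R(x)|<1, x<0.
x=-1.52: |R|=0.4042
R=1: x+2/5x²=0 ⇒ x=−5/2=-2.5000; min R=1−1/(4·2/5)=0.3750>−1
Confirm numerically:
  x=-1.730: |R|=0.46716 <1
  x=-1.649: |R|=0.43868 <1
  x=-1.353: |R|=0.37924 <1
  x=-3.005: |R|=1.60701 >1
  x=-2.625: |R|=1.13125 >1
  x=-2.601: |R|=1.10508 >1
So |R|<1 on (-2.5000, 0).

(-2.5000,0); λ=-7 ⇒ h* = (5/2)/7 = 0.3571.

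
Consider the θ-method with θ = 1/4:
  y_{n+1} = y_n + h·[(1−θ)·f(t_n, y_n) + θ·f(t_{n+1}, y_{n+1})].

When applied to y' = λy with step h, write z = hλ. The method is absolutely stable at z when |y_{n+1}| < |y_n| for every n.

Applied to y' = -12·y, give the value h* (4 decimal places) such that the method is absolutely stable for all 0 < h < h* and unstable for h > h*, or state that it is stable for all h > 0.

With y'=λy (z=hλ):
  y_{n+1} = y_n + z·[3/4·y_n + 1/4·y_{n+1}] ⇒ (1 − 1/4z)y_{n+1} = (1 + 3/4z)y_n
  Hence R(z) = (1 + 3/4z)/(1 − 1/4z).

Solve |R(x)|<1 on ℝ⁻.
x=-0.96: |R|=0.2258
R=−1: 1+3/4x = −1+1/4x ⇒ -1/2x=2 ⇒ x=2/(-1/2)=-4.0000
Confirm numerically:
  x=-3.864: |R|=0.96541 <1
  x=-3.244: |R|=0.79128 <1
  x=-2.366: |R|=0.48665 <1
  x=-1.826: |R|=0.25369 <1
  x=-4.512: |R|=1.12030 >1
  x=-4.355: |R|=1.08498 >1
So |R|<1 on (-4.0000, 0).

(-4.0000,0); λ=-12 ⇒ h* = (4)/12 = 0.3333.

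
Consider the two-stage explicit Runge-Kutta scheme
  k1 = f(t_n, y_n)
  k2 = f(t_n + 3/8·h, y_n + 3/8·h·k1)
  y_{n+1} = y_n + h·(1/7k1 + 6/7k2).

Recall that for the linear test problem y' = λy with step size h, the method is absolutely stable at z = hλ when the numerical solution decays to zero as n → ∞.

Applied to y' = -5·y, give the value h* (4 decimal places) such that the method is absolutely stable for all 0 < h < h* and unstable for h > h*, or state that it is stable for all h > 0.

(-3.1111,0); λ=-5 ⇒ h* = (28/9)/5 = 0.6222.

With y'=λy (z=hλ):
  k1=λy_n ⇒ h·k1=z·y_n;  k2=λ(1+3/8z)y_n ⇒ h·k2=z(1+3/8z)y_n
  y_{n+1}/y_n = 1 + 1/7z + 6/7z(1+3/8z) = 1 + z + 9/28z²
  Hence R(z) = 1 + z + 9/28z².

Need |R(x)|<1, x<0.
x=-1.15: |R|=0.2751
R=1: x+9/28x²=0 ⇒ x=−28/9=-3.1111; min R=1−1/(4·9/28)=0.2222>−1
Confirm numerically:
  x=-1.761: |R|=0.23579 <1
  x=-1.560: |R|=0.22223 <1
  x=-1.498: |R|=0.22329 <1
  x=-3.616: |R|=1.58683 >1
  x=-3.605: |R|=1.57229 >1
  x=-3.533: |R|=1.47910 >1
So |R|<1 on (-3.1111, 0).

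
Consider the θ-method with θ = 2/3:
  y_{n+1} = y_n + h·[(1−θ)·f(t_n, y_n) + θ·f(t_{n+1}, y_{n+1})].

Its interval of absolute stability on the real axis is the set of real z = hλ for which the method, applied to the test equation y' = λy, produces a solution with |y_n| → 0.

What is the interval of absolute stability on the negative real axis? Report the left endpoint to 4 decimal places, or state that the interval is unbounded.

interval (−∞, 0).

Test eqn y'=λy, z=hλ:
  y_{n+1} = y_n + z·[1/3·y_n + 2/3·y_{n+1}] ⇒ (1 − 2/3z)y_{n+1} = (1 + 1/3z)y_n
  Hence R(z) = (1 + 1/3z)/(1 − 2/3z).

Find x<0 with |R(x)|<1.
x=-0.36: |R|=0.7097
x=-2: |R|=0.1429
x=-10: |R|=0.3043
x=-100: |R|=0.4778
θ=2/3≥1/2 ⇒ |1+1/3x|<|1−2/3x| ∀x<0 ⇒ unbounded interval.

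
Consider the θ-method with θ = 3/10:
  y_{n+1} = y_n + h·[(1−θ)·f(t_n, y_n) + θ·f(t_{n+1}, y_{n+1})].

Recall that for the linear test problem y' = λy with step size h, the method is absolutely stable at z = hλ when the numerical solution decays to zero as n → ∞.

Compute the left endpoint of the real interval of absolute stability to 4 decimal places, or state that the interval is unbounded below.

left endpoint -5.0000.

Set f=λy, z=hλ:
  y_{n+1} = y_n + z·[7/10·y_n + 3/10·y_{n+1}] ⇒ (1 − 3/10z)y_{n+1} = (1 + 7/10z)y_n
  R(z) = (1 + 7/10z)/(1 − 3/10z).

Solve |R(x)|<1 on ℝ⁻.
x=-1.31: |R|=0.0596
R=−1: 1+7/10x = −1+3/10x ⇒ -2/5x=2 ⇒ x=2/(-2/5)=-5.0000
Confirm numerically:
  x=-4.367: |R|=0.89039 <1
  x=-3.616: |R|=0.73446 <1
  x=-3.414: |R|=0.68659 <1
  x=-5.343: |R|=1.05271 >1
  x=-5.237: |R|=1.03687 >1
Interval (-5.0000, 0).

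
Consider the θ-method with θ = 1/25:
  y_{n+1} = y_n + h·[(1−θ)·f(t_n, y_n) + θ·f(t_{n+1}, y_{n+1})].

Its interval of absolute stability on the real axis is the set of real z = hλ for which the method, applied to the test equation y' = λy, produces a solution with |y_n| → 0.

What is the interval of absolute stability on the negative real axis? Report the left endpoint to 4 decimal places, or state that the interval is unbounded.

z∈(-2.1739,0).

Set f=λy, z=hλ:
  y_{n+1} = y_n + z·[24/25·y_n + 1/25·y_{n+1}] ⇒ (1 − 1/25z)y_{n+1} = (1 + 24/25z)y_n
  R(z) = (1 + 24/25z)/(1 − 1/25z).

Solve |R(x)|<1 on ℝ⁻.
x=-0.33: |R|=0.6743
R=−1: 1+24/25x = −1+1/25x ⇒ -23/25x=2 ⇒ x=2/(-23/25)=-2.1739
Confirm numerically:
  x=-1.773: |R|=0.65559 <1
  x=-1.619: |R|=0.52053 <1
  x=-1.387: |R|=0.31409 <1
  x=-2.651: |R|=1.39684 >1
  x=-2.527: |R|=1.29502 >1
  x=-2.429: |R|=1.21390 >1
So |R|<1 on (-2.1739, 0).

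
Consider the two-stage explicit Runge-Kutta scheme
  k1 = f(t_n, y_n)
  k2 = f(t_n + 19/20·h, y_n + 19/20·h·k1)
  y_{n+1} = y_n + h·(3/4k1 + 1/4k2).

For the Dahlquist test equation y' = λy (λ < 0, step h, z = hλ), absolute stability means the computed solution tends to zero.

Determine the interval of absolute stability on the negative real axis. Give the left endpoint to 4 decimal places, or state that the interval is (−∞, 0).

Test eqn y'=λy, z=hλ:
  k1=λy_n ⇒ h·k1=z·y_n;  k2=λ(1+19/20z)y_n ⇒ h·k2=z(1+19/20z)y_n
  y_{n+1}/y_n = 1 + 3/4z + 1/4z(1+19/20z) = 1 + z + 19/80z²
  R(z) = 1 + z + 19/80z².

Find x<0 with |R(x)|<1.
x=-1.64: |R|=0.0012
R=1: x+19/80x²=0 ⇒ x=−80/19=-4.2105; min R=1−1/(4·19/80)=-0.0526>−1
Confirm numerically:
  x=-2.320: |R|=0.04168 <1
  x=-2.125: |R|=0.05254 <1
  x=-1.932: |R|=0.04550 <1
  x=-1.796: |R|=0.02992 <1
  x=-4.746: |R|=1.60357 >1
  x=-4.728: |R|=1.58107 >1
  x=-4.348: |R|=1.14196 >1
Stable set (-4.2105, 0).

(-4.2105, 0).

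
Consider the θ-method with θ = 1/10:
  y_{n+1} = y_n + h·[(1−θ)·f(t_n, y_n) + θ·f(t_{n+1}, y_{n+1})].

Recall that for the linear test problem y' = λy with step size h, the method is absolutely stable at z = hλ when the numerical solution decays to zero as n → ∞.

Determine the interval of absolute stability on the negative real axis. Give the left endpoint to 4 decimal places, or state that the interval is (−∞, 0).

On y'=λy, z=hλ:
  y_{n+1} = y_n + z·[9/10·y_n + 1/10·y_{n+1}] ⇒ (1 − 1/10z)y_{n+1} = (1 + 9/10z)y_n
  so R(z) = (1 + 9/10z)/(1 − 1/10z).

Solve |R(x)|<1 on ℝ⁻.
x=-1.55: |R|=0.3420
R=−1: 1+9/10x = −1+1/10x ⇒ -4/5x=2 ⇒ x=2/(-4/5)=-2.5000
Confirm numerically:
  x=-2.374: |R|=0.91854 <1
  x=-1.798: |R|=0.52399 <1
  x=-1.677: |R|=0.43616 <1
  x=-1.235: |R|=0.09924 <1
  x=-2.831: |R|=1.20638 >1
  x=-2.781: |R|=1.17589 >1
  x=-2.688: |R|=1.11854 >1
So |R|<1 on (-2.5000, 0).

z∈(-2.5000,0).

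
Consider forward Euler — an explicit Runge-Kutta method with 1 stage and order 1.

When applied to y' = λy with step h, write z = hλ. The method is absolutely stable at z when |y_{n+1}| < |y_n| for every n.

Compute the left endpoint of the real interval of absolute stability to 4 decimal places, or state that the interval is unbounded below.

On y'=λy, z=hλ:
  order 1, 1-stage ⇒ R(z)=1+z
  (e.g. R(-1.61)=-0.61000, |R|=0.61000)

Find x<0 with |R(x)|<1.
x=-1.61: |R|=0.6100
|R(-1.91)|=0.9100 |R(-1.19)|=0.1900 |R(-0.76)|=0.2400
Bisect:
  x_lo=-2.7742 |R|=1.7742  x_hi=-0.0784 |R|=0.9216
  mid=-1.42631 |R|=0.42631 →hi
  mid=-2.10024 |R|=1.10024 →lo
  mid=-1.76328 |R|=0.76328 →hi
  mid=-1.93176 |R|=0.93176 →hi
  mid=-2.01600 |R|=1.01600 →lo
  mid=-1.97388 |R|=0.97388 →hi
  mid=-1.99494 |R|=0.99494 →hi
  mid=-2.00547 |R|=1.00547 →lo
  ...
  [-2.00004,-1.99988] ⇒ x*=-2.0000
Stable set (-2.0000, 0).

left endpoint -2.0000.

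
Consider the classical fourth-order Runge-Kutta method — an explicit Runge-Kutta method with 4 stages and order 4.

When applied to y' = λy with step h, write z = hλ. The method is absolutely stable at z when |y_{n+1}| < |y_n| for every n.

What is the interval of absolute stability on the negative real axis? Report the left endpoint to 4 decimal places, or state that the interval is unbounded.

On y'=λy, z=hλ:
  order 4, 4-stage ⇒ R(z)=1+z+z^2/2+z^3/6+z^4/24
  (e.g. R(-0.8)=0.45173, |R|=0.45173)

Need |R(x)|<1, x<0.
x=-0.8: |R|=0.4517
|R(-3.13)|=1.6569 |R(-3.11)|=1.6106 |R(-3.02)|=1.4155
Bisect:
  x_lo=-3.6677 |R|=3.3751  x_hi=-0.0503 |R|=0.9509
  mid=-1.85901 |R|=0.29583 →hi
  mid=-2.76335 |R|=0.96741 →hi
  mid=-3.21552 |R|=1.86752 →lo
  mid=-2.98943 |R|=1.35400 →lo
  mid=-2.87639 |R|=1.14626 →lo
  mid=-2.81987 |R|=1.05339 →lo
  mid=-2.79161 |R|=1.00956 →lo
  mid=-2.77748 |R|=0.98828 →hi
  mid=-2.78454 |R|=0.99887 →hi
  ...
  [-2.78543,-2.78520] ⇒ x*=-2.7853
Stable set (-2.7853, 0).

z∈(-2.7853,0).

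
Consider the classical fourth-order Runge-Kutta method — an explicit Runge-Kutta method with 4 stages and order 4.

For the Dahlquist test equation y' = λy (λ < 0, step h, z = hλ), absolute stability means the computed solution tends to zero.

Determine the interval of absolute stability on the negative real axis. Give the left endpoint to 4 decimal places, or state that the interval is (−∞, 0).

(-2.7853, 0).

On y'=λy, z=hλ:
  order 4, 4-stage ⇒ R(z)=1+z+z^2/2+z^3/6+z^4/24
  (e.g. R(-1.46)=0.27643, |R|=0.27643)

Find x<0 with |R(x)|<1.
x=-1.46: |R|=0.2764
|R(-2.84)|=1.0857 |R(-2.83)|=1.0695 |R(-0.98)|=0.3818
Bisect:
  x_lo=-3.5861 |R|=3.0485  x_hi=-0.0704 |R|=0.9320
  mid=-1.82825 |R|=0.29002 →hi
  mid=-2.70717 |R|=0.88846 →hi
  mid=-3.14662 |R|=1.69619 →lo
  mid=-2.92689 |R|=1.23534 →lo
  mid=-2.81703 |R|=1.04891 →lo
  mid=-2.76210 |R|=0.96559 →hi
  mid=-2.78956 |R|=1.00646 →lo
  mid=-2.77583 |R|=0.98583 →hi
  ...
  [-2.78549,-2.78527] ⇒ x*=-2.7853
So |R|<1 on (-2.7853, 0).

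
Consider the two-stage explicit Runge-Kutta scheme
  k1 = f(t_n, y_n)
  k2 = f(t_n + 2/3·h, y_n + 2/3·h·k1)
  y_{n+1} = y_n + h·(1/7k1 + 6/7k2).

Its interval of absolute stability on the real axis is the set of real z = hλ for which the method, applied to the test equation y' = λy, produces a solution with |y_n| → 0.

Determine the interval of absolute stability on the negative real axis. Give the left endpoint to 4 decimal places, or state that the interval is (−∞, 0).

z∈(-1.7500,0).

Test eqn y'=λy, z=hλ:
  k1=λy_n ⇒ h·k1=z·y_n;  k2=λ(1+2/3z)y_n ⇒ h·k2=z(1+2/3z)y_n
  y_{n+1}/y_n = 1 + 1/7z + 6/7z(1+2/3z) = 1 + z + 4/7z²
  ⇒ R(z) = 1 + z + 4/7z².

Find x<0 with |R(x)|<1.
x=-1.44: |R|=0.7449
R=1: x+4/7x²=0 ⇒ x=−7/4=-1.7500; min R=1−1/(4·4/7)=0.5625>−1
Confirm numerically:
  x=-1.695: |R|=0.94673 <1
  x=-1.504: |R|=0.78858 <1
  x=-1.212: |R|=0.62740 <1
  x=-1.167: |R|=0.61122 <1
  x=-2.155: |R|=1.49873 >1
  x=-2.128: |R|=1.45965 >1
So |R|<1 on (-1.7500, 0).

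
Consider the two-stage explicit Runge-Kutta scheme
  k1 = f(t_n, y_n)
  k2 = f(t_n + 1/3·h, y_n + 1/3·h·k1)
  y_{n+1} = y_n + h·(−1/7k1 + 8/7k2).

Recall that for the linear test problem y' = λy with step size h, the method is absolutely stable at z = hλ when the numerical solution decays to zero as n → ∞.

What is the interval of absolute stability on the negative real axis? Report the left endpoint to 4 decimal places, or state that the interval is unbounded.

z∈(-2.6250,0).

On y'=λy, z=hλ:
  k1=λy_n ⇒ h·k1=z·y_n;  k2=λ(1+1/3z)y_n ⇒ h·k2=z(1+1/3z)y_n
  y_{n+1}/y_n = 1 − 1/7z + 8/7z(1+1/3z) = 1 + z + 8/21z²
  so R(z) = 1 + z + 8/21z².

Need |R(x)|<1, x<0.
x=-1.41: |R|=0.3474
R=1: x+8/21x²=0 ⇒ x=−21/8=-2.6250; min R=1−1/(4·8/21)=0.3438>−1
Confirm numerically:
  x=-2.308: |R|=0.72128 <1
  x=-1.666: |R|=0.39135 <1
  x=-1.069: |R|=0.36634 <1
  x=-3.187: |R|=1.68232 >1
  x=-3.179: |R|=1.67092 >1
Stable set (-2.6250, 0).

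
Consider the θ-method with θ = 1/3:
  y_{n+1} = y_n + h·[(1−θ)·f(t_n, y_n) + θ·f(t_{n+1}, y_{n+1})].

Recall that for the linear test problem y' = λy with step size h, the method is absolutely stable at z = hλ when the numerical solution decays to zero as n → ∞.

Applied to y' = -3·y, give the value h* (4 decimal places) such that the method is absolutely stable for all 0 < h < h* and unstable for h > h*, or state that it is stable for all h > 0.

Set f=λy, z=hλ:
  y_{n+1} = y_n + z·[2/3·y_n + 1/3·y_{n+1}] ⇒ (1 − 1/3z)y_{n+1} = (1 + 2/3z)y_n
  R(z) = (1 + 2/3z)/(1 − 1/3z).

Need |R(x)|<1, x<0.
x=-1.48: |R|=0.0089
R=−1: 1+2/3x = −1+1/3x ⇒ -1/3x=2 ⇒ x=2/(-1/3)=-6.0000
Confirm numerically:
  x=-5.088: |R|=0.88724 <1
  x=-4.927: |R|=0.86464 <1
  x=-3.160: |R|=0.53896 <1
  x=-6.242: |R|=1.02618 >1
  x=-6.149: |R|=1.01629 >1
  x=-6.032: |R|=1.00354 >1
Stable set (-6.0000, 0).

(-6.0000,0); λ=-3 ⇒ h* = (6)/3 = 2.0000.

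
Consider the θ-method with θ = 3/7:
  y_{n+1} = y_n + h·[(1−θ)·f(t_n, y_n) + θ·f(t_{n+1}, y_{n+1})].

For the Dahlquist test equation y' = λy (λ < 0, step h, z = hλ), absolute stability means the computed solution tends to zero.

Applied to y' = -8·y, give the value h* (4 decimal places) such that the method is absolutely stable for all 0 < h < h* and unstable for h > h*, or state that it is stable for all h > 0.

(-14.0000,0); λ=-8 ⇒ h* = (14)/8 = 1.7500.

Test eqn y'=λy, z=hλ:
  y_{n+1} = y_n + z·[4/7·y_n + 3/7·y_{n+1}] ⇒ (1 − 3/7z)y_{n+1} = (1 + 4/7z)y_n
  ⇒ R(z) = (1 + 4/7z)/(1 − 3/7z).

Need |R(x)|<1, x<0.
x=-0.59: |R|=0.5291
R=−1: 1+4/7x = −1+3/7x ⇒ -1/7x=2 ⇒ x=2/(-1/7)=-14.0000
Confirm numerically:
  x=-10.996: |R|=0.92488 <1
  x=-10.864: |R|=0.92079 <1
  x=-6.086: |R|=0.68667 <1
  x=-5.907: |R|=0.67263 <1
  x=-14.533: |R|=1.01053 >1
  x=-14.204: |R|=1.00411 >1
Interval (-14.0000, 0).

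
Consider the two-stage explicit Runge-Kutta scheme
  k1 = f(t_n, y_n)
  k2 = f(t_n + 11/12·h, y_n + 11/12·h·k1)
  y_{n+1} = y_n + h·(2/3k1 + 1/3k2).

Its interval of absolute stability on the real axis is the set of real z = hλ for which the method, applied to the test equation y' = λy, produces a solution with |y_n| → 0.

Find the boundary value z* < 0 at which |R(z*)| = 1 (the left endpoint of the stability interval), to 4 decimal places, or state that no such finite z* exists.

z* = -3.2727.

With y'=λy (z=hλ):
  k1=λy_n ⇒ h·k1=z·y_n;  k2=λ(1+11/12z)y_n ⇒ h·k2=z(1+11/12z)y_n
  y_{n+1}/y_n = 1 + 2/3z + 1/3z(1+11/12z) = 1 + z + 11/36z²
  ⇒ R(z) = 1 + z + 11/36z².

Solve |R(x)|<1 on ℝ⁻.
x=-1.62: |R|=0.1819
R=1: x+11/36x²=0 ⇒ x=−36/11=-3.2727; min R=1−1/(4·11/36)=0.1818>−1
Confirm numerically:
  x=-3.091: |R|=0.82836 <1
  x=-2.741: |R|=0.55466 <1
  x=-2.611: |R|=0.47207 <1
  x=-2.169: |R|=0.26850 <1
  x=-3.788: |R|=1.59640 >1
  x=-3.773: |R|=1.57674 >1
  x=-3.367: |R|=1.09699 >1
Stable set (-3.2727, 0).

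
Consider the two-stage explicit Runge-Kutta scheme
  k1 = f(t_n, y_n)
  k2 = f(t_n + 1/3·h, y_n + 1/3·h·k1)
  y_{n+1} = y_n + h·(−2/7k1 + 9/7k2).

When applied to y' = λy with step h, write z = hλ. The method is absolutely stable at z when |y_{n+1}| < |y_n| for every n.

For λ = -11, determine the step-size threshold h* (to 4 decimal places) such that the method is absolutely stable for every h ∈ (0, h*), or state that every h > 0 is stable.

Set f=λy, z=hλ:
  k1=λy_n ⇒ h·k1=z·y_n;  k2=λ(1+1/3z)y_n ⇒ h·k2=z(1+1/3z)y_n
  y_{n+1}/y_n = 1 − 2/7z + 9/7z(1+1/3z) = 1 + z + 3/7z²
  ⇒ R(z) = 1 + z + 3/7z².

Solve |R(x)|<1 on ℝ⁻.
x=-0.35: |R|=0.7025
R=1: x+3/7x²=0 ⇒ x=−7/3=-2.3333; min R=1−1/(4·3/7)=0.4167>−1
Confirm numerically:
  x=-2.241: |R|=0.91132 <1
  x=-2.213: |R|=0.88587 <1
  x=-1.249: |R|=0.41957 <1
  x=-2.665: |R|=1.37881 >1
  x=-2.626: |R|=1.32938 >1
  x=-2.374: |R|=1.04138 >1
Interval (-2.3333, 0).

(-2.3333,0); λ=-11 ⇒ h* = (7/3)/11 = 0.2121.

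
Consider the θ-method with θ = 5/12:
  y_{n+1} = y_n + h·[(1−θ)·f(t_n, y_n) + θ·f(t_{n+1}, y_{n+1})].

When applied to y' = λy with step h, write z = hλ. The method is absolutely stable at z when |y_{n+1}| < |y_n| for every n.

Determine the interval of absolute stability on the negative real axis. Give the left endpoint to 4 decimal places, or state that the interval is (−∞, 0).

z∈(-12.0000,0).

With y'=λy (z=hλ):
  y_{n+1} = y_n + z·[7/12·y_n + 5/12·y_{n+1}] ⇒ (1 − 5/12z)y_{n+1} = (1 + 7/12z)y_n
  Hence R(z) = (1 + 7/12z)/(1 − 5/12z).

Need |R(x)|<1, x<0.
x=-1.58: |R|=0.0472
R=−1: 1+7/12x = −1+5/12x ⇒ -1/6x=2 ⇒ x=2/(-1/6)=-12.0000
Confirm numerically:
  x=-7.697: |R|=0.82953 <1
  x=-7.140: |R|=0.79623 <1
  x=-6.094: |R|=0.72187 <1
  x=-6.079: |R|=0.72067 <1
  x=-12.535: |R|=1.01433 >1
  x=-12.365: |R|=1.00989 >1
  x=-12.302: |R|=1.00822 >1
Interval (-12.0000, 0).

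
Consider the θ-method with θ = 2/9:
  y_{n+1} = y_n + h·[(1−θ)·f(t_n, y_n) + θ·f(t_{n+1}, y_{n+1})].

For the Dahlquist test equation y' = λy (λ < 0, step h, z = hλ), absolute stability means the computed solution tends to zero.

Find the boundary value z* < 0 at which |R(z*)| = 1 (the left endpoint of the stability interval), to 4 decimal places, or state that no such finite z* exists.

Set f=λy, z=hλ:
  y_{n+1} = y_n + z·[7/9·y_n + 2/9·y_{n+1}] ⇒ (1 − 2/9z)y_{n+1} = (1 + 7/9z)y_n
  ⇒ R(z) = (1 + 7/9z)/(1 − 2/9z).

Boundary: |R(x)|=1, x<0.
x=-1.04: |R|=0.1552
R=−1: 1+7/9x = −1+2/9x ⇒ -5/9x=2 ⇒ x=2/(-5/9)=-3.6000
Confirm numerically:
  x=-3.438: |R|=0.94898 <1
  x=-2.607: |R|=0.65070 <1
  x=-2.540: |R|=0.62358 <1
  x=-1.462: |R|=0.10349 <1
  x=-4.182: |R|=1.16759 >1
  x=-4.112: |R|=1.14863 >1
  x=-3.700: |R|=1.03049 >1
So |R|<1 on (-3.6000, 0).

left endpoint -3.6000.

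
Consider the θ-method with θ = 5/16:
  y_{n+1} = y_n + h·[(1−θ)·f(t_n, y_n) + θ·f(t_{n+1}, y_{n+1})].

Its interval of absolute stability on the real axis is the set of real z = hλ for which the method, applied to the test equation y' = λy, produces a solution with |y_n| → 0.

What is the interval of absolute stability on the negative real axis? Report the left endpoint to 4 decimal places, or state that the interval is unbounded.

On y'=λy, z=hλ:
  y_{n+1} = y_n + z·[11/16·y_n + 5/16·y_{n+1}] ⇒ (1 − 5/16z)y_{n+1} = (1 + 11/16z)y_n
  R(z) = (1 + 11/16z)/(1 − 5/16z).

Find x<0 with |R(x)|<1.
x=-0.45: |R|=0.6055
R=−1: 1+11/16x = −1+5/16x ⇒ -3/8x=2 ⇒ x=2/(-3/8)=-5.3333
Confirm numerically:
  x=-4.188: |R|=0.81397 <1
  x=-3.932: |R|=0.76422 <1
  x=-2.238: |R|=0.31695 <1
  x=-5.901: |R|=1.07485 >1
  x=-5.793: |R|=1.06134 >1
Stable set (-5.3333, 0).

z∈(-5.3333,0).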